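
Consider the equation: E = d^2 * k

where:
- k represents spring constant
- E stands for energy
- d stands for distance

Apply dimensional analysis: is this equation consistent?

Yes

k (spring constant) has dimensions [M T^-2].
E (energy) has dimensions [L^2 M T^-2].
d (distance) has dimensions [L].

Left side: [L^2 M T^-2]
Right side: [L^2 M T^-2]

Both sides have the same dimensions, so the equation is dimensionally consistent.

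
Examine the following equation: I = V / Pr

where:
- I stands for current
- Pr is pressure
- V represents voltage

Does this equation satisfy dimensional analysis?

No

I (current) has dimensions [I].
Pr (pressure) has dimensions [L^-1 M T^-2].
V (voltage) has dimensions [I^-1 L^2 M T^-3].

Left side: [I]
Right side: [I^-1 L^3 T^-1]

The two sides have different dimensions, so the equation is NOT dimensionally consistent.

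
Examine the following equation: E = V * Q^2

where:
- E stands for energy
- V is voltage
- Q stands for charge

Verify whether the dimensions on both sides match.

No

E (energy) has dimensions [L^2 M T^-2].
V (voltage) has dimensions [I^-1 L^2 M T^-3].
Q (charge) has dimensions [I T].

Left side: [L^2 M T^-2]
Right side: [I L^2 M T^-1]

The two sides have different dimensions, so the equation is NOT dimensionally consistent.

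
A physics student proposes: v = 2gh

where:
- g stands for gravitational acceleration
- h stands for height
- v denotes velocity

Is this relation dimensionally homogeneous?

No

g (gravitational acceleration) has dimensions [L T^-2].
h (height) has dimensions [L].
v (velocity) has dimensions [L T^-1].

Left side: [L T^-1]
Right side: [L^2 T^-2]

The two sides have different dimensions, so the equation is NOT dimensionally consistent.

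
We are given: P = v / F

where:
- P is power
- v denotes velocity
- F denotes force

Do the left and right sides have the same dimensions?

No

P (power) has dimensions [L^2 M T^-3].
v (velocity) has dimensions [L T^-1].
F (force) has dimensions [L M T^-2].

Left side: [L^2 M T^-3]
Right side: [M^-1 T]

The two sides have different dimensions, so the equation is NOT dimensionally consistent.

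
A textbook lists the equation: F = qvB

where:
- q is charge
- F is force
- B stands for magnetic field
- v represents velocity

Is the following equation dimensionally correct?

Yes

q (charge) has dimensions [I T].
F (force) has dimensions [L M T^-2].
B (magnetic field) has dimensions [I^-1 M T^-2].
v (velocity) has dimensions [L T^-1].

Left side: [L M T^-2]
Right side: [L M T^-2]

Both sides have the same dimensions, so the equation is dimensionally consistent.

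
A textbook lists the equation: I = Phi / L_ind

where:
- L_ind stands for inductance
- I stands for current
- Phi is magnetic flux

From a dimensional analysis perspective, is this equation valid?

Yes

L_ind (inductance) has dimensions [I^-2 L^2 M T^-2].
I (current) has dimensions [I].
Phi (magnetic flux) has dimensions [I^-1 L^2 M T^-2].

Left side: [I]
Right side: [I]

Both sides have the same dimensions, so the equation is dimensionally consistent.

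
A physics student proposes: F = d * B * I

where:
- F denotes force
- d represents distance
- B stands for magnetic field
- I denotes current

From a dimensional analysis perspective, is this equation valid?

Yes

F (force) has dimensions [L M T^-2].
d (distance) has dimensions [L].
B (magnetic field) has dimensions [I^-1 M T^-2].
I (current) has dimensions [I].

Left side: [L M T^-2]
Right side: [L M T^-2]

Both sides have the same dimensions, so the equation is dimensionally consistent.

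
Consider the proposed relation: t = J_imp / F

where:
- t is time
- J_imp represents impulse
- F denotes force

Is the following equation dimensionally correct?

Yes

t (time) has dimensions [T].
J_imp (impulse) has dimensions [L M T^-1].
F (force) has dimensions [L M T^-2].

Left side: [T]
Right side: [T]

Both sides have the same dimensions, so the equation is dimensionally consistent.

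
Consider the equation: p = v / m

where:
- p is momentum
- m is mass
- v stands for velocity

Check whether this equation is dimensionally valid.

No

p (momentum) has dimensions [L M T^-1].
m (mass) has dimensions [M].
v (velocity) has dimensions [L T^-1].

Left side: [L M T^-1]
Right side: [L M^-1 T^-1]

The two sides have different dimensions, so the equation is NOT dimensionally consistent.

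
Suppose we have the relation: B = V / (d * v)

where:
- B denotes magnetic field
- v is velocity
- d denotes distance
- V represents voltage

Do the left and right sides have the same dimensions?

Yes

B (magnetic field) has dimensions [I^-1 M T^-2].
v (velocity) has dimensions [L T^-1].
d (distance) has dimensions [L].
V (voltage) has dimensions [I^-1 L^2 M T^-3].

Left side: [I^-1 M T^-2]
Right side: [I^-1 M T^-2]

Both sides have the same dimensions, so the equation is dimensionally consistent.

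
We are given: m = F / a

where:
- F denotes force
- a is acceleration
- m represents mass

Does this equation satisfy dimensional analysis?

Yes

F (force) has dimensions [L M T^-2].
a (acceleration) has dimensions [L T^-2].
m (mass) has dimensions [M].

Left side: [M]
Right side: [M]

Both sides have the same dimensions, so the equation is dimensionally consistent.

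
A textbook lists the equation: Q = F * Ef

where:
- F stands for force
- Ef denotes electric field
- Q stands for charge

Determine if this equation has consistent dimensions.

No

F (force) has dimensions [L M T^-2].
Ef (electric field) has dimensions [I^-1 L M T^-3].
Q (charge) has dimensions [I T].

Left side: [I T]
Right side: [I^-1 L^2 M^2 T^-5]

The two sides have different dimensions, so the equation is NOT dimensionally consistent.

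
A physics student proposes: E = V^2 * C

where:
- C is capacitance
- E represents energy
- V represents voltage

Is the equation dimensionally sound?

Yes

C (capacitance) has dimensions [I^2 L^-2 M^-1 T^4].
E (energy) has dimensions [L^2 M T^-2].
V (voltage) has dimensions [I^-1 L^2 M T^-3].

Left side: [L^2 M T^-2]
Right side: [L^2 M T^-2]

Both sides have the same dimensions, so the equation is dimensionally consistent.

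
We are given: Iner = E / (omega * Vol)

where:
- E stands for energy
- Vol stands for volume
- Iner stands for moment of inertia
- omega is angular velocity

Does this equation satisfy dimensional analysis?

No

E (energy) has dimensions [L^2 M T^-2].
Vol (volume) has dimensions [L^3].
Iner (moment of inertia) has dimensions [L^2 M].
omega (angular velocity) has dimensions [T^-1].

Left side: [L^2 M]
Right side: [L^-1 M T^-1]

The two sides have different dimensions, so the equation is NOT dimensionally consistent.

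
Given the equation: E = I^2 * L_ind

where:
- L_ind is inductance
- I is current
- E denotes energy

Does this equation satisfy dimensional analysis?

Yes

L_ind (inductance) has dimensions [I^-2 L^2 M T^-2].
I (current) has dimensions [I].
E (energy) has dimensions [L^2 M T^-2].

Left side: [L^2 M T^-2]
Right side: [L^2 M T^-2]

Both sides have the same dimensions, so the equation is dimensionally consistent.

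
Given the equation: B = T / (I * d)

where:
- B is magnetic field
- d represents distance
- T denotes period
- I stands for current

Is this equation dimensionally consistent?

No

B (magnetic field) has dimensions [I^-1 M T^-2].
d (distance) has dimensions [L].
T (period) has dimensions [T].
I (current) has dimensions [I].

Left side: [I^-1 M T^-2]
Right side: [I^-1 L^-1 T]

The two sides have different dimensions, so the equation is NOT dimensionally consistent.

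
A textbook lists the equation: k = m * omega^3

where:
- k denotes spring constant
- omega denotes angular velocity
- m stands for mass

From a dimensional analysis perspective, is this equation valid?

No

k (spring constant) has dimensions [M T^-2].
omega (angular velocity) has dimensions [T^-1].
m (mass) has dimensions [M].

Left side: [M T^-2]
Right side: [M T^-3]

The two sides have different dimensions, so the equation is NOT dimensionally consistent.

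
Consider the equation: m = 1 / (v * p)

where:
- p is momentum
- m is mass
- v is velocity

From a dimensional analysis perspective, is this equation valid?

No

p (momentum) has dimensions [L M T^-1].
m (mass) has dimensions [M].
v (velocity) has dimensions [L T^-1].

Left side: [M]
Right side: [L^-2 M^-1 T^2]

The two sides have different dimensions, so the equation is NOT dimensionally consistent.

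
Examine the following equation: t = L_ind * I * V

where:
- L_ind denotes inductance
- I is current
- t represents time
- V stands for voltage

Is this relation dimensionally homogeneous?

No

L_ind (inductance) has dimensions [I^-2 L^2 M T^-2].
I (current) has dimensions [I].
t (time) has dimensions [T].
V (voltage) has dimensions [I^-1 L^2 M T^-3].

Left side: [T]
Right side: [I^-2 L^4 M^2 T^-5]

The two sides have different dimensions, so the equation is NOT dimensionally consistent.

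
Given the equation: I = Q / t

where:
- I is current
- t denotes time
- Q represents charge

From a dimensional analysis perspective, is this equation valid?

Yes

I (current) has dimensions [I].
t (time) has dimensions [T].
Q (charge) has dimensions [I T].

Left side: [I]
Right side: [I]

Both sides have the same dimensions, so the equation is dimensionally consistent.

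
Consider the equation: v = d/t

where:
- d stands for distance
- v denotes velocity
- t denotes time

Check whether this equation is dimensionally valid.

Yes

d (distance) has dimensions [L].
v (velocity) has dimensions [L T^-1].
t (time) has dimensions [T].

Left side: [L T^-1]
Right side: [L T^-1]

Both sides have the same dimensions, so the equation is dimensionally consistent.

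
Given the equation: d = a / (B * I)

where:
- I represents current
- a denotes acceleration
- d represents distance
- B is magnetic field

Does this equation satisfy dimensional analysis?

No

I (current) has dimensions [I].
a (acceleration) has dimensions [L T^-2].
d (distance) has dimensions [L].
B (magnetic field) has dimensions [I^-1 M T^-2].

Left side: [L]
Right side: [L M^-1]

The two sides have different dimensions, so the equation is NOT dimensionally consistent.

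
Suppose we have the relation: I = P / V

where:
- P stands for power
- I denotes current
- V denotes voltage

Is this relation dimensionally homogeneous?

Yes

P (power) has dimensions [L^2 M T^-3].
I (current) has dimensions [I].
V (voltage) has dimensions [I^-1 L^2 M T^-3].

Left side: [I]
Right side: [I]

Both sides have the same dimensions, so the equation is dimensionally consistent.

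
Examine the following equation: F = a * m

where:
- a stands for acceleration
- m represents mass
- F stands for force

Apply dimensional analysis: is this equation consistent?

Yes

a (acceleration) has dimensions [L T^-2].
m (mass) has dimensions [M].
F (force) has dimensions [L M T^-2].

Left side: [L M T^-2]
Right side: [L M T^-2]

Both sides have the same dimensions, so the equation is dimensionally consistent.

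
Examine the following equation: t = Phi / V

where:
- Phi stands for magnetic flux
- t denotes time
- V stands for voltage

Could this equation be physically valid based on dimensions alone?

Yes

Phi (magnetic flux) has dimensions [I^-1 L^2 M T^-2].
t (time) has dimensions [T].
V (voltage) has dimensions [I^-1 L^2 M T^-3].

Left side: [T]
Right side: [T]

Both sides have the same dimensions, so the equation is dimensionally consistent.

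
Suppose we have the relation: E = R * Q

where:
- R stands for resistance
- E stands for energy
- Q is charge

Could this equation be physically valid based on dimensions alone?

No

R (resistance) has dimensions [I^-2 L^2 M T^-3].
E (energy) has dimensions [L^2 M T^-2].
Q (charge) has dimensions [I T].

Left side: [L^2 M T^-2]
Right side: [I^-1 L^2 M T^-2]

The two sides have different dimensions, so the equation is NOT dimensionally consistent.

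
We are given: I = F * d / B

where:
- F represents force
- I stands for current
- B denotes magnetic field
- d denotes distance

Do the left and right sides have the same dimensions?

No

F (force) has dimensions [L M T^-2].
I (current) has dimensions [I].
B (magnetic field) has dimensions [I^-1 M T^-2].
d (distance) has dimensions [L].

Left side: [I]
Right side: [I L^2]

The two sides have different dimensions, so the equation is NOT dimensionally consistent.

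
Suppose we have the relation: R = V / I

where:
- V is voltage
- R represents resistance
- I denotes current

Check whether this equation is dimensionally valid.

Yes

V (voltage) has dimensions [I^-1 L^2 M T^-3].
R (resistance) has dimensions [I^-2 L^2 M T^-3].
I (current) has dimensions [I].

Left side: [I^-2 L^2 M T^-3]
Right side: [I^-2 L^2 M T^-3]

Both sides have the same dimensions, so the equation is dimensionally consistent.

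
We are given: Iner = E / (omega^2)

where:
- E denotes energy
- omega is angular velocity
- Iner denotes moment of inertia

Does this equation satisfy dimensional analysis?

Yes

E (energy) has dimensions [L^2 M T^-2].
omega (angular velocity) has dimensions [T^-1].
Iner (moment of inertia) has dimensions [L^2 M].

Left side: [L^2 M]
Right side: [L^2 M]

Both sides have the same dimensions, so the equation is dimensionally consistent.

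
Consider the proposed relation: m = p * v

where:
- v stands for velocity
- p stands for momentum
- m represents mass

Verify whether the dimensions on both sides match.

No

v (velocity) has dimensions [L T^-1].
p (momentum) has dimensions [L M T^-1].
m (mass) has dimensions [M].

Left side: [M]
Right side: [L^2 M T^-2]

The two sides have different dimensions, so the equation is NOT dimensionally consistent.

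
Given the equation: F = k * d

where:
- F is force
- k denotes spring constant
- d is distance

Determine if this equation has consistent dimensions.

Yes

F (force) has dimensions [L M T^-2].
k (spring constant) has dimensions [M T^-2].
d (distance) has dimensions [L].

Left side: [L M T^-2]
Right side: [L M T^-2]

Both sides have the same dimensions, so the equation is dimensionally consistent.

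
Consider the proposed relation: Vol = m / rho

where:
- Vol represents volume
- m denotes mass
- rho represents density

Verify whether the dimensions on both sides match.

Yes

Vol (volume) has dimensions [L^3].
m (mass) has dimensions [M].
rho (density) has dimensions [L^-3 M].

Left side: [L^3]
Right side: [L^3]

Both sides have the same dimensions, so the equation is dimensionally consistent.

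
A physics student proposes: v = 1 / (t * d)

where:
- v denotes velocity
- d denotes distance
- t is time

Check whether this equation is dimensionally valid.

No

v (velocity) has dimensions [L T^-1].
d (distance) has dimensions [L].
t (time) has dimensions [T].

Left side: [L T^-1]
Right side: [L^-1 T^-1]

The two sides have different dimensions, so the equation is NOT dimensionally consistent.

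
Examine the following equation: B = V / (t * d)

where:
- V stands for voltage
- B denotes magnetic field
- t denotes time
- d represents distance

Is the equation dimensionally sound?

No

V (voltage) has dimensions [I^-1 L^2 M T^-3].
B (magnetic field) has dimensions [I^-1 M T^-2].
t (time) has dimensions [T].
d (distance) has dimensions [L].

Left side: [I^-1 M T^-2]
Right side: [I^-1 L M T^-4]

The two sides have different dimensions, so the equation is NOT dimensionally consistent.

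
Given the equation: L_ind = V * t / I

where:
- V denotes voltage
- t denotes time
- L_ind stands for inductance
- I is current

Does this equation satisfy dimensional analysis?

Yes

V (voltage) has dimensions [I^-1 L^2 M T^-3].
t (time) has dimensions [T].
L_ind (inductance) has dimensions [I^-2 L^2 M T^-2].
I (current) has dimensions [I].

Left side: [I^-2 L^2 M T^-2]
Right side: [I^-2 L^2 M T^-2]

Both sides have the same dimensions, so the equation is dimensionally consistent.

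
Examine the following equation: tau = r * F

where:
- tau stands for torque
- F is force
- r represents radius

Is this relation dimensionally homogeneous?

Yes

tau (torque) has dimensions [L^2 M T^-2].
F (force) has dimensions [L M T^-2].
r (radius) has dimensions [L].

Left side: [L^2 M T^-2]
Right side: [L^2 M T^-2]

Both sides have the same dimensions, so the equation is dimensionally consistent.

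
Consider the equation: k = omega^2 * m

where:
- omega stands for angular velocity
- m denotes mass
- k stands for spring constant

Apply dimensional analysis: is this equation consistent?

Yes

omega (angular velocity) has dimensions [T^-1].
m (mass) has dimensions [M].
k (spring constant) has dimensions [M T^-2].

Left side: [M T^-2]
Right side: [M T^-2]

Both sides have the same dimensions, so the equation is dimensionally consistent.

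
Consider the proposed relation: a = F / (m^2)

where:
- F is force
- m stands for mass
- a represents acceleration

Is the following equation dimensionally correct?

No

F (force) has dimensions [L M T^-2].
m (mass) has dimensions [M].
a (acceleration) has dimensions [L T^-2].

Left side: [L T^-2]
Right side: [L M^-1 T^-2]

The two sides have different dimensions, so the equation is NOT dimensionally consistent.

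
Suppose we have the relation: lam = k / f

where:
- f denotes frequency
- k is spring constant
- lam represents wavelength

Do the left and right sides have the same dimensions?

No

f (frequency) has dimensions [T^-1].
k (spring constant) has dimensions [M T^-2].
lam (wavelength) has dimensions [L].

Left side: [L]
Right side: [M T^-1]

The two sides have different dimensions, so the equation is NOT dimensionally consistent.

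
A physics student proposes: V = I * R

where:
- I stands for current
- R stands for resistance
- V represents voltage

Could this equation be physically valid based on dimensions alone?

Yes

I (current) has dimensions [I].
R (resistance) has dimensions [I^-2 L^2 M T^-3].
V (voltage) has dimensions [I^-1 L^2 M T^-3].

Left side: [I^-1 L^2 M T^-3]
Right side: [I^-1 L^2 M T^-3]

Both sides have the same dimensions, so the equation is dimensionally consistent.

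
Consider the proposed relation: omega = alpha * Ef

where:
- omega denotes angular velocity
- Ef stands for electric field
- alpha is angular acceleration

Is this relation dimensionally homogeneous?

No

omega (angular velocity) has dimensions [T^-1].
Ef (electric field) has dimensions [I^-1 L M T^-3].
alpha (angular acceleration) has dimensions [T^-2].

Left side: [T^-1]
Right side: [I^-1 L M T^-5]

The two sides have different dimensions, so the equation is NOT dimensionally consistent.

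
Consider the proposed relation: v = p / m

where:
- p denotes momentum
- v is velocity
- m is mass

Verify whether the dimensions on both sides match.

Yes

p (momentum) has dimensions [L M T^-1].
v (velocity) has dimensions [L T^-1].
m (mass) has dimensions [M].

Left side: [L T^-1]
Right side: [L T^-1]

Both sides have the same dimensions, so the equation is dimensionally consistent.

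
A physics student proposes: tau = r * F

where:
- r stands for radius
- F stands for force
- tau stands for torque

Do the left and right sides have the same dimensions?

Yes

r (radius) has dimensions [L].
F (force) has dimensions [L M T^-2].
tau (torque) has dimensions [L^2 M T^-2].

Left side: [L^2 M T^-2]
Right side: [L^2 M T^-2]

Both sides have the same dimensions, so the equation is dimensionally consistent.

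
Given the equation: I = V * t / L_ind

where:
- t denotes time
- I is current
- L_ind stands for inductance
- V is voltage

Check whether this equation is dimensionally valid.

Yes

t (time) has dimensions [T].
I (current) has dimensions [I].
L_ind (inductance) has dimensions [I^-2 L^2 M T^-2].
V (voltage) has dimensions [I^-1 L^2 M T^-3].

Left side: [I]
Right side: [I]

Both sides have the same dimensions, so the equation is dimensionally consistent.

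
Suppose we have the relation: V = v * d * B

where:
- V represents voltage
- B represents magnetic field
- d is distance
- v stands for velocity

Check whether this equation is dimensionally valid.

Yes

V (voltage) has dimensions [I^-1 L^2 M T^-3].
B (magnetic field) has dimensions [I^-1 M T^-2].
d (distance) has dimensions [L].
v (velocity) has dimensions [L T^-1].

Left side: [I^-1 L^2 M T^-3]
Right side: [I^-1 L^2 M T^-3]

Both sides have the same dimensions, so the equation is dimensionally consistent.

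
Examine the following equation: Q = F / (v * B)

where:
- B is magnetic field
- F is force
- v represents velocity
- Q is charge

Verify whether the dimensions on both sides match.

Yes

B (magnetic field) has dimensions [I^-1 M T^-2].
F (force) has dimensions [L M T^-2].
v (velocity) has dimensions [L T^-1].
Q (charge) has dimensions [I T].

Left side: [I T]
Right side: [I T]

Both sides have the same dimensions, so the equation is dimensionally consistent.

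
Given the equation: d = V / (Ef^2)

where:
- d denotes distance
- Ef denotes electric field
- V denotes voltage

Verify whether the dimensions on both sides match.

No

d (distance) has dimensions [L].
Ef (electric field) has dimensions [I^-1 L M T^-3].
V (voltage) has dimensions [I^-1 L^2 M T^-3].

Left side: [L]
Right side: [I M^-1 T^3]

The two sides have different dimensions, so the equation is NOT dimensionally consistent.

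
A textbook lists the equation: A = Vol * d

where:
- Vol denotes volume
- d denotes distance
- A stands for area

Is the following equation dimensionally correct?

No

Vol (volume) has dimensions [L^3].
d (distance) has dimensions [L].
A (area) has dimensions [L^2].

Left side: [L^2]
Right side: [L^4]

The two sides have different dimensions, so the equation is NOT dimensionally consistent.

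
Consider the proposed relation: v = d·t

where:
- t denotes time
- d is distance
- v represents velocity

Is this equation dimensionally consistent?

No

t (time) has dimensions [T].
d (distance) has dimensions [L].
v (velocity) has dimensions [L T^-1].

Left side: [L T^-1]
Right side: [L T]

The two sides have different dimensions, so the equation is NOT dimensionally consistent.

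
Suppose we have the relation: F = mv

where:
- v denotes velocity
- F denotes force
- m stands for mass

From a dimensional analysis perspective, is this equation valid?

No

v (velocity) has dimensions [L T^-1].
F (force) has dimensions [L M T^-2].
m (mass) has dimensions [M].

Left side: [L M T^-2]
Right side: [L M T^-1]

The two sides have different dimensions, so the equation is NOT dimensionally consistent.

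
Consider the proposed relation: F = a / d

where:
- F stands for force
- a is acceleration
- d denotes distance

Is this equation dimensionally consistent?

No

F (force) has dimensions [L M T^-2].
a (acceleration) has dimensions [L T^-2].
d (distance) has dimensions [L].

Left side: [L M T^-2]
Right side: [T^-2]

The two sides have different dimensions, so the equation is NOT dimensionally consistent.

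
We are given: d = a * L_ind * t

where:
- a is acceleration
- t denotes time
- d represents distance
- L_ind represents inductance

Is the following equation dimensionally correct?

No

a (acceleration) has dimensions [L T^-2].
t (time) has dimensions [T].
d (distance) has dimensions [L].
L_ind (inductance) has dimensions [I^-2 L^2 M T^-2].

Left side: [L]
Right side: [I^-2 L^3 M T^-3]

The two sides have different dimensions, so the equation is NOT dimensionally consistent.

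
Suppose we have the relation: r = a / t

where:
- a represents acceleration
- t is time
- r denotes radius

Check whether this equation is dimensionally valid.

No

a (acceleration) has dimensions [L T^-2].
t (time) has dimensions [T].
r (radius) has dimensions [L].

Left side: [L]
Right side: [L T^-3]

The two sides have different dimensions, so the equation is NOT dimensionally consistent.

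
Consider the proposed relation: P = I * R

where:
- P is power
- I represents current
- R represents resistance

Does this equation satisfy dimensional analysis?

No

P (power) has dimensions [L^2 M T^-3].
I (current) has dimensions [I].
R (resistance) has dimensions [I^-2 L^2 M T^-3].

Left side: [L^2 M T^-3]
Right side: [I^-1 L^2 M T^-3]

The two sides have different dimensions, so the equation is NOT dimensionally consistent.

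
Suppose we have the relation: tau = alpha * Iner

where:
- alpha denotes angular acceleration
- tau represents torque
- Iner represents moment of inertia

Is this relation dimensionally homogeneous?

Yes

alpha (angular acceleration) has dimensions [T^-2].
tau (torque) has dimensions [L^2 M T^-2].
Iner (moment of inertia) has dimensions [L^2 M].

Left side: [L^2 M T^-2]
Right side: [L^2 M T^-2]

Both sides have the same dimensions, so the equation is dimensionally consistent.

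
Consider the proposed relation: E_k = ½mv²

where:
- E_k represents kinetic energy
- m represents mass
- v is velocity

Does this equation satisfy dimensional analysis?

Yes

E_k (kinetic energy) has dimensions [L^2 M T^-2].
m (mass) has dimensions [M].
v (velocity) has dimensions [L T^-1].

Left side: [L^2 M T^-2]
Right side: [L^2 M T^-2]

Both sides have the same dimensions, so the equation is dimensionally consistent.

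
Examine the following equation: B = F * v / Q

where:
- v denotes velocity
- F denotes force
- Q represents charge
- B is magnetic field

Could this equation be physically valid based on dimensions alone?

No

v (velocity) has dimensions [L T^-1].
F (force) has dimensions [L M T^-2].
Q (charge) has dimensions [I T].
B (magnetic field) has dimensions [I^-1 M T^-2].

Left side: [I^-1 M T^-2]
Right side: [I^-1 L^2 M T^-4]

The two sides have different dimensions, so the equation is NOT dimensionally consistent.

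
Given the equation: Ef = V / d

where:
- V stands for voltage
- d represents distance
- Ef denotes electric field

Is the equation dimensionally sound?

Yes

V (voltage) has dimensions [I^-1 L^2 M T^-3].
d (distance) has dimensions [L].
Ef (electric field) has dimensions [I^-1 L M T^-3].

Left side: [I^-1 L M T^-3]
Right side: [I^-1 L M T^-3]

Both sides have the same dimensions, so the equation is dimensionally consistent.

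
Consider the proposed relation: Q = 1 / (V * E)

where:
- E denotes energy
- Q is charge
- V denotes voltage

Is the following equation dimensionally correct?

No

E (energy) has dimensions [L^2 M T^-2].
Q (charge) has dimensions [I T].
V (voltage) has dimensions [I^-1 L^2 M T^-3].

Left side: [I T]
Right side: [I L^-4 M^-2 T^5]

The two sides have different dimensions, so the equation is NOT dimensionally consistent.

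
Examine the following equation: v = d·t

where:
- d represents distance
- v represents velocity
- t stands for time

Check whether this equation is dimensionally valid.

No

d (distance) has dimensions [L].
v (velocity) has dimensions [L T^-1].
t (time) has dimensions [T].

Left side: [L T^-1]
Right side: [L T]

The two sides have different dimensions, so the equation is NOT dimensionally consistent.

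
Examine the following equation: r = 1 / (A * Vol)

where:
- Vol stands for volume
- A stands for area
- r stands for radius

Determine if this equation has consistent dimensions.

No

Vol (volume) has dimensions [L^3].
A (area) has dimensions [L^2].
r (radius) has dimensions [L].

Left side: [L]
Right side: [L^-5]

The two sides have different dimensions, so the equation is NOT dimensionally consistent.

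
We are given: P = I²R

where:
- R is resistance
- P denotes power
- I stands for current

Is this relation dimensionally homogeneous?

Yes

R (resistance) has dimensions [I^-2 L^2 M T^-3].
P (power) has dimensions [L^2 M T^-3].
I (current) has dimensions [I].

Left side: [L^2 M T^-3]
Right side: [L^2 M T^-3]

Both sides have the same dimensions, so the equation is dimensionally consistent.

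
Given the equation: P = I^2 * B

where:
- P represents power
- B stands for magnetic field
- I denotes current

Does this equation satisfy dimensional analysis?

No

P (power) has dimensions [L^2 M T^-3].
B (magnetic field) has dimensions [I^-1 M T^-2].
I (current) has dimensions [I].

Left side: [L^2 M T^-3]
Right side: [I M T^-2]

The two sides have different dimensions, so the equation is NOT dimensionally consistent.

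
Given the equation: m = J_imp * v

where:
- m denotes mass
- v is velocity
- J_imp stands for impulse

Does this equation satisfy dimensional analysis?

No

m (mass) has dimensions [M].
v (velocity) has dimensions [L T^-1].
J_imp (impulse) has dimensions [L M T^-1].

Left side: [M]
Right side: [L^2 M T^-2]

The two sides have different dimensions, so the equation is NOT dimensionally consistent.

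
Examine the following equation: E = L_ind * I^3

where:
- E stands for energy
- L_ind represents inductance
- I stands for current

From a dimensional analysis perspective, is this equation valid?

No

E (energy) has dimensions [L^2 M T^-2].
L_ind (inductance) has dimensions [I^-2 L^2 M T^-2].
I (current) has dimensions [I].

Left side: [L^2 M T^-2]
Right side: [I L^2 M T^-2]

The two sides have different dimensions, so the equation is NOT dimensionally consistent.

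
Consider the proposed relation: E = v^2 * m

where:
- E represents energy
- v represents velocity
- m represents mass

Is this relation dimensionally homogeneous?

Yes

E (energy) has dimensions [L^2 M T^-2].
v (velocity) has dimensions [L T^-1].
m (mass) has dimensions [M].

Left side: [L^2 M T^-2]
Right side: [L^2 M T^-2]

Both sides have the same dimensions, so the equation is dimensionally consistent.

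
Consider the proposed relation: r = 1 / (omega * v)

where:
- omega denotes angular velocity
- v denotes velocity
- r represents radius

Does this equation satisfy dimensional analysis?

No

omega (angular velocity) has dimensions [T^-1].
v (velocity) has dimensions [L T^-1].
r (radius) has dimensions [L].

Left side: [L]
Right side: [L^-1 T^2]

The two sides have different dimensions, so the equation is NOT dimensionally consistent.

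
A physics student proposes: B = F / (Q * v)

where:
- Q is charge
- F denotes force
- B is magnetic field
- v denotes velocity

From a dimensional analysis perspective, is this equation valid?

Yes

Q (charge) has dimensions [I T].
F (force) has dimensions [L M T^-2].
B (magnetic field) has dimensions [I^-1 M T^-2].
v (velocity) has dimensions [L T^-1].

Left side: [I^-1 M T^-2]
Right side: [I^-1 M T^-2]

Both sides have the same dimensions, so the equation is dimensionally consistent.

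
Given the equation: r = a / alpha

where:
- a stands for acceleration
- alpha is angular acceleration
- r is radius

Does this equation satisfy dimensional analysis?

Yes

a (acceleration) has dimensions [L T^-2].
alpha (angular acceleration) has dimensions [T^-2].
r (radius) has dimensions [L].

Left side: [L]
Right side: [L]

Both sides have the same dimensions, so the equation is dimensionally consistent.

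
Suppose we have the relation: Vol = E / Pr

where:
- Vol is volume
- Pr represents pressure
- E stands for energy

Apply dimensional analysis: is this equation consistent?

Yes

Vol (volume) has dimensions [L^3].
Pr (pressure) has dimensions [L^-1 M T^-2].
E (energy) has dimensions [L^2 M T^-2].

Left side: [L^3]
Right side: [L^3]

Both sides have the same dimensions, so the equation is dimensionally consistent.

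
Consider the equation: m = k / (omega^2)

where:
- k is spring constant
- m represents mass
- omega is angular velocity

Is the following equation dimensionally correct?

Yes

k (spring constant) has dimensions [M T^-2].
m (mass) has dimensions [M].
omega (angular velocity) has dimensions [T^-1].

Left side: [M]
Right side: [M]

Both sides have the same dimensions, so the equation is dimensionally consistent.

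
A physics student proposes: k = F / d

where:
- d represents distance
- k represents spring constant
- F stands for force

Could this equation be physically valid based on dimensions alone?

Yes

d (distance) has dimensions [L].
k (spring constant) has dimensions [M T^-2].
F (force) has dimensions [L M T^-2].

Left side: [M T^-2]
Right side: [M T^-2]

Both sides have the same dimensions, so the equation is dimensionally consistent.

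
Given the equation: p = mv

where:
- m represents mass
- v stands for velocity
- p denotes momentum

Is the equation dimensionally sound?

Yes

m (mass) has dimensions [M].
v (velocity) has dimensions [L T^-1].
p (momentum) has dimensions [L M T^-1].

Left side: [L M T^-1]
Right side: [L M T^-1]

Both sides have the same dimensions, so the equation is dimensionally consistent.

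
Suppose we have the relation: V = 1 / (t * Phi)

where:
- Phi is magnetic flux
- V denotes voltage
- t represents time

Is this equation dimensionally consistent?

No

Phi (magnetic flux) has dimensions [I^-1 L^2 M T^-2].
V (voltage) has dimensions [I^-1 L^2 M T^-3].
t (time) has dimensions [T].

Left side: [I^-1 L^2 M T^-3]
Right side: [I L^-2 M^-1 T]

The two sides have different dimensions, so the equation is NOT dimensionally consistent.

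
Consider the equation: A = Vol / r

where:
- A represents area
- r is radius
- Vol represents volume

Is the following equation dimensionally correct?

Yes

A (area) has dimensions [L^2].
r (radius) has dimensions [L].
Vol (volume) has dimensions [L^3].

Left side: [L^2]
Right side: [L^2]

Both sides have the same dimensions, so the equation is dimensionally consistent.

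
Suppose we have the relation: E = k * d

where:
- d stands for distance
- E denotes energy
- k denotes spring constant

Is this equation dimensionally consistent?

No

d (distance) has dimensions [L].
E (energy) has dimensions [L^2 M T^-2].
k (spring constant) has dimensions [M T^-2].

Left side: [L^2 M T^-2]
Right side: [L M T^-2]

The two sides have different dimensions, so the equation is NOT dimensionally consistent.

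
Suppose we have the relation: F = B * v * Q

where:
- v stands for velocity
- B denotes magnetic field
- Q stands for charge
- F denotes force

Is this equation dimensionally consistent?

Yes

v (velocity) has dimensions [L T^-1].
B (magnetic field) has dimensions [I^-1 M T^-2].
Q (charge) has dimensions [I T].
F (force) has dimensions [L M T^-2].

Left side: [L M T^-2]
Right side: [L M T^-2]

Both sides have the same dimensions, so the equation is dimensionally consistent.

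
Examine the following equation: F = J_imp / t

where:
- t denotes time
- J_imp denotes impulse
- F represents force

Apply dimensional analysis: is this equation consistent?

Yes

t (time) has dimensions [T].
J_imp (impulse) has dimensions [L M T^-1].
F (force) has dimensions [L M T^-2].

Left side: [L M T^-2]
Right side: [L M T^-2]

Both sides have the same dimensions, so the equation is dimensionally consistent.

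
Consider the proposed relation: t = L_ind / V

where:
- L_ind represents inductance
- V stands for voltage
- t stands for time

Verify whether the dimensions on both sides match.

No

L_ind (inductance) has dimensions [I^-2 L^2 M T^-2].
V (voltage) has dimensions [I^-1 L^2 M T^-3].
t (time) has dimensions [T].

Left side: [T]
Right side: [I^-1 T]

The two sides have different dimensions, so the equation is NOT dimensionally consistent.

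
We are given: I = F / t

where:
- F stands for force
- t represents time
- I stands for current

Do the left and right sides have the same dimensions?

No

F (force) has dimensions [L M T^-2].
t (time) has dimensions [T].
I (current) has dimensions [I].

Left side: [I]
Right side: [L M T^-3]

The two sides have different dimensions, so the equation is NOT dimensionally consistent.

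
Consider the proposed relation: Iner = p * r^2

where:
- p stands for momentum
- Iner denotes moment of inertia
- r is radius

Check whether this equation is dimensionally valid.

No

p (momentum) has dimensions [L M T^-1].
Iner (moment of inertia) has dimensions [L^2 M].
r (radius) has dimensions [L].

Left side: [L^2 M]
Right side: [L^3 M T^-1]

The two sides have different dimensions, so the equation is NOT dimensionally consistent.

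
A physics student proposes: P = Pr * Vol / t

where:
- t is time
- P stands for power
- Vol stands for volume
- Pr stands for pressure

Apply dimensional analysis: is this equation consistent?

Yes

t (time) has dimensions [T].
P (power) has dimensions [L^2 M T^-3].
Vol (volume) has dimensions [L^3].
Pr (pressure) has dimensions [L^-1 M T^-2].

Left side: [L^2 M T^-3]
Right side: [L^2 M T^-3]

Both sides have the same dimensions, so the equation is dimensionally consistent.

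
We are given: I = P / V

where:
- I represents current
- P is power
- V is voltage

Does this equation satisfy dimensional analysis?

Yes

I (current) has dimensions [I].
P (power) has dimensions [L^2 M T^-3].
V (voltage) has dimensions [I^-1 L^2 M T^-3].

Left side: [I]
Right side: [I]

Both sides have the same dimensions, so the equation is dimensionally consistent.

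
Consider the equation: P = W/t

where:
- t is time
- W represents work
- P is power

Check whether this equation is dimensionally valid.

Yes

t (time) has dimensions [T].
W (work) has dimensions [L^2 M T^-2].
P (power) has dimensions [L^2 M T^-3].

Left side: [L^2 M T^-3]
Right side: [L^2 M T^-3]

Both sides have the same dimensions, so the equation is dimensionally consistent.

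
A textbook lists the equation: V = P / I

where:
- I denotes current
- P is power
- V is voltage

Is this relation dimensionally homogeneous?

Yes

I (current) has dimensions [I].
P (power) has dimensions [L^2 M T^-3].
V (voltage) has dimensions [I^-1 L^2 M T^-3].

Left side: [I^-1 L^2 M T^-3]
Right side: [I^-1 L^2 M T^-3]

Both sides have the same dimensions, so the equation is dimensionally consistent.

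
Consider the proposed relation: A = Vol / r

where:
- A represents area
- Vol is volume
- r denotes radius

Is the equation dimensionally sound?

Yes

A (area) has dimensions [L^2].
Vol (volume) has dimensions [L^3].
r (radius) has dimensions [L].

Left side: [L^2]
Right side: [L^2]

Both sides have the same dimensions, so the equation is dimensionally consistent.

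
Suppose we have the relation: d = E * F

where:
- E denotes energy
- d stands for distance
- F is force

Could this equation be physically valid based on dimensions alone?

No

E (energy) has dimensions [L^2 M T^-2].
d (distance) has dimensions [L].
F (force) has dimensions [L M T^-2].

Left side: [L]
Right side: [L^3 M^2 T^-4]

The two sides have different dimensions, so the equation is NOT dimensionally consistent.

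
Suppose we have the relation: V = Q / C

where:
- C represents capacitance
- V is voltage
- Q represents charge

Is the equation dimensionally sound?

Yes

C (capacitance) has dimensions [I^2 L^-2 M^-1 T^4].
V (voltage) has dimensions [I^-1 L^2 M T^-3].
Q (charge) has dimensions [I T].

Left side: [I^-1 L^2 M T^-3]
Right side: [I^-1 L^2 M T^-3]

Both sides have the same dimensions, so the equation is dimensionally consistent.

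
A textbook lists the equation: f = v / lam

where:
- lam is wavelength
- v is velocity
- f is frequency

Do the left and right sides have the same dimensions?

Yes

lam (wavelength) has dimensions [L].
v (velocity) has dimensions [L T^-1].
f (frequency) has dimensions [T^-1].

Left side: [T^-1]
Right side: [T^-1]

Both sides have the same dimensions, so the equation is dimensionally consistent.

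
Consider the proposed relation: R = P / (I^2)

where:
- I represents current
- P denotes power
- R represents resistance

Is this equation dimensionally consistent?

Yes

I (current) has dimensions [I].
P (power) has dimensions [L^2 M T^-3].
R (resistance) has dimensions [I^-2 L^2 M T^-3].

Left side: [I^-2 L^2 M T^-3]
Right side: [I^-2 L^2 M T^-3]

Both sides have the same dimensions, so the equation is dimensionally consistent.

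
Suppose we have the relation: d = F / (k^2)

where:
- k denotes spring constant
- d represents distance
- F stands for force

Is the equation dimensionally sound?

No

k (spring constant) has dimensions [M T^-2].
d (distance) has dimensions [L].
F (force) has dimensions [L M T^-2].

Left side: [L]
Right side: [L M^-1 T^2]

The two sides have different dimensions, so the equation is NOT dimensionally consistent.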